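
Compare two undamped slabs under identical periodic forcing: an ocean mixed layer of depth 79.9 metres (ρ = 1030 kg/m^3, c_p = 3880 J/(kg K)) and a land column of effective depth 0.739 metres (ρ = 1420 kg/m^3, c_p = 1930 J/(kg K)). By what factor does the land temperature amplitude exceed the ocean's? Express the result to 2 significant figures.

C_ocean = 1030 × 3880 × 79.9 = 3.19×10^8 J/(m²·K).
C_land = 1420 × 1930 × 0.739 = 2.03×10^6 J/(m²·K).
Undamped amplitude ∝ 1/C, so A_land/A_ocean = C_ocean/C_land = 158.

160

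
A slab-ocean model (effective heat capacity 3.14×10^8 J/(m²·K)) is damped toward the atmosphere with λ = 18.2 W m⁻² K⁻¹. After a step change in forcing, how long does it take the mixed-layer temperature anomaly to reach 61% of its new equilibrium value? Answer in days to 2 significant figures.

Areal heat capacity C = 3.14×10^8 J/(m²·K) (given).
τ = C / λ = 3.14×10^8 / 18.2 = 1.73×10^7 s.
Fraction reached: 1 − e^(−t/τ) = 0.61 ⇒ t = −τ ln(1 − 0.61) = τ × 0.942.
t = 1.62×10^7 s = 188 days.

190 days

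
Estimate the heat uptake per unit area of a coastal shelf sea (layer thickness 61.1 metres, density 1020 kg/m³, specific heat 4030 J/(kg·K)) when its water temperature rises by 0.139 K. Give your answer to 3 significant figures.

Areal heat capacity C = ρ c_p D = 1020 × 4030 × 61.1 = 2.51×10^8 J/(m^2 K).
ΔQ = C ΔT = 2.51×10^8 × 0.139 = 3.49×10^7 J/m².

3.49×10^7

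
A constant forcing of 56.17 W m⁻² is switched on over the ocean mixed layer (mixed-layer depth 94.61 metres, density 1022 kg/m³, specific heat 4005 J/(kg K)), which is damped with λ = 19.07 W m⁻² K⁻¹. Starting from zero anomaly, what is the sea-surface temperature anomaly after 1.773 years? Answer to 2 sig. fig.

2.8 K

Areal heat capacity C = ρ c_p D = 1022 × 4005 × 94.61 = 3.87×10^8 J/(m²·K).
τ = C / λ = 3.87×10^8 / 19.07 = 2.03×10^7 s.
Equilibrium anomaly ΔT_eq = F / λ = 56.17 / 19.07 = 2.95 K.
t = 1.773 years = 5.60×10^7 s, so t/τ = 2.76.
ΔT(t) = ΔT_eq (1 − e^(−t/τ)) = 2.95 × (1 − e^−2.76) = 2.76 K.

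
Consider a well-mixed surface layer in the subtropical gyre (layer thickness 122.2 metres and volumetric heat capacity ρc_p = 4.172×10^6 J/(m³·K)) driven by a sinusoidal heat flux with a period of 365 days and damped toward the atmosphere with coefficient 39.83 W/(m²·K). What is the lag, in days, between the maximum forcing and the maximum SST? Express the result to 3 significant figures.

Areal heat capacity C = ρc_p × D = 4.172×10^6 × 122.2 = 5.10×10^8 J/(m^2 K).
ω = 2π / 3.15×10^7 s = 1.99×10^-7 s⁻¹.
Phase lag φ = arctan(Cω/λ) = arctan(102/39.83) = 1.20 rad.
Time lag = φ / ω = 1.20 / 1.99×10^-7 = 6.01×10^6 s = 69.5 days.

69.5 days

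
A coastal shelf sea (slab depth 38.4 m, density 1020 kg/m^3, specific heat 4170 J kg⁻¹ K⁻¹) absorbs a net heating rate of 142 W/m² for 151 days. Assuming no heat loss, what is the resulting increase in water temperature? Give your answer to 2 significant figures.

Areal heat capacity C = ρ c_p D = 1020 × 4170 × 38.4 = 1.63×10^8 J/(m²·K).
Net heat input Q = F Δt = 142 × (151 days × 86400 s/day) = 1.85×10^9 J/m².
ΔT = Q / C = 1.85×10^9 / 1.63×10^8 = 11.3 K.

11 K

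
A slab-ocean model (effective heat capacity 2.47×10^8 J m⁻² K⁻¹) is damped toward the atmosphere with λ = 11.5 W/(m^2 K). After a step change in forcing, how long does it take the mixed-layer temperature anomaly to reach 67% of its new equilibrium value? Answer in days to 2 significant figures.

Areal heat capacity C = 2.47×10^8 J m⁻² K⁻¹ (given).
τ = C / λ = 2.47×10^8 / 11.5 = 2.15×10^7 s.
Fraction reached: 1 − e^(−t/τ) = 0.67 ⇒ t = −τ ln(1 − 0.67) = τ × 1.11.
t = 2.38×10^7 s = 276 days.

280 days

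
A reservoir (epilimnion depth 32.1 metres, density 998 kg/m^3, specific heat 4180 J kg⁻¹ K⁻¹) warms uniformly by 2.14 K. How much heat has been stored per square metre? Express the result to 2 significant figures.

Areal heat capacity C = ρ c_p D = 998 × 4180 × 32.1 = 1.34×10^8 J/(m^2 K).
ΔQ = C ΔT = 1.34×10^8 × 2.14 = 2.87×10^8 J/m².

2.9×10^8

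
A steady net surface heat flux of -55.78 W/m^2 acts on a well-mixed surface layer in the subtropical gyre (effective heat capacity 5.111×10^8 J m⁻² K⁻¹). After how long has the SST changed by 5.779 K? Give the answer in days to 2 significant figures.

Areal heat capacity C = 5.111×10^8 J m⁻² K⁻¹ (given).
Time required: Δt = C ΔT / F = 5.11×10^8 × -5.779 / -55.78 = 5.30×10^7 s.
In days: 5.30×10^7 s / (86400 s/day) = 613 days.

610 days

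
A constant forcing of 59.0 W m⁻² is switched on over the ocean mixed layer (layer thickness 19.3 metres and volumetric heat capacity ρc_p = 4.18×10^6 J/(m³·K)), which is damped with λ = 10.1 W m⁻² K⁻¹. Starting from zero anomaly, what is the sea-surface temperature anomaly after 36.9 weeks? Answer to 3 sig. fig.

Areal heat capacity C = ρc_p × D = 4.18×10^6 × 19.3 = 8.07×10^7 J/(m^2 K).
τ = C / λ = 8.07×10^7 / 10.1 = 7.99×10^6 s.
Equilibrium anomaly ΔT_eq = F / λ = 59.0 / 10.1 = 5.84 K.
t = 36.9 weeks = 2.23×10^7 s, so t/τ = 2.79.
ΔT(t) = ΔT_eq (1 − e^(−t/τ)) = 5.84 × (1 − e^−2.79) = 5.48 K.

5.48 K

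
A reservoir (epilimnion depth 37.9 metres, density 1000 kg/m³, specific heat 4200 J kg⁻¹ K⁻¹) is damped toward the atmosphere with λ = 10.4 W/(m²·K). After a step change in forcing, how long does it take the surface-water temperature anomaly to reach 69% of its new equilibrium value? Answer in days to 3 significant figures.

207 days

Areal heat capacity C = ρ c_p D = 1000 × 4200 × 37.9 = 1.59×10^8 J/(m^2 K).
τ = C / λ = 1.59×10^8 / 10.4 = 1.53×10^7 s.
Fraction reached: 1 − e^(−t/τ) = 0.69 ⇒ t = −τ ln(1 − 0.69) = τ × 1.17.
t = 1.79×10^7 s = 207 days.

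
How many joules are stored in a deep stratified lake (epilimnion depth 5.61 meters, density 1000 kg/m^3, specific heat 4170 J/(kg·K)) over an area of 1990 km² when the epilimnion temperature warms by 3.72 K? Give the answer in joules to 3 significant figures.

1.73×10^17 J

Areal heat capacity C = ρ c_p D = 1000 × 4170 × 5.61 = 2.34×10^7 J/(m²·K).
Heat per unit area: q = C ΔT = 2.34×10^7 × 3.72 = 8.70×10^7 J/m².
Total heat: Q = q × A = 8.70×10^7 × (1990 × 10⁶ m²) = 1.73×10^17 J.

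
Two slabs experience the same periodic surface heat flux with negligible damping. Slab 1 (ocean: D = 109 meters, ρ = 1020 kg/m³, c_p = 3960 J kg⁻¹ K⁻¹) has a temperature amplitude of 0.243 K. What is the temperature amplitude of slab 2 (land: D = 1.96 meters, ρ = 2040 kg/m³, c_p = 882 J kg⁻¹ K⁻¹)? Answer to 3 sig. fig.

30.3 K

C_ocean = 4.40×10^8 J/(m²·K); C_land = 3.53×10^6 J/(m²·K).
A ∝ 1/C ⇒ A_land = A_ocean × C_ocean/C_land = 0.243 × 125 = 30.3 K.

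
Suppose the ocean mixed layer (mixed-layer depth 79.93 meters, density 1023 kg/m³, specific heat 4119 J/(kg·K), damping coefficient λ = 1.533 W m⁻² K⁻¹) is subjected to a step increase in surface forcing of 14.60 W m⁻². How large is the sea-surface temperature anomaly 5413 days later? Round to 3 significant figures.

8.39 K

Areal heat capacity C = ρ c_p D = 1023 × 4119 × 79.93 = 3.37×10^8 J m⁻² K⁻¹.
τ = C / λ = 3.37×10^8 / 1.533 = 2.20×10^8 s.
Equilibrium anomaly ΔT_eq = F / λ = 14.60 / 1.533 = 9.52 K.
t = 5413 days = 4.68×10^8 s, so t/τ = 2.13.
ΔT(t) = ΔT_eq (1 − e^(−t/τ)) = 9.52 × (1 − e^−2.13) = 8.39 K.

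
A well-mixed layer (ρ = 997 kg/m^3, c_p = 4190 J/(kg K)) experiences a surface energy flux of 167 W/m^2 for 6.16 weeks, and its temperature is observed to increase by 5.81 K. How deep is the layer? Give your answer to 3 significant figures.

25.6 m

Heat input Q = F Δt = 167 × 3.73×10^6 s = 6.22×10^8 J/m².
Required areal heat capacity C = Q / ΔT = 1.07×10^8 J/(m²·K).
Depth D = C / (ρ c_p) = 1.07×10^8 / (997 × 4190) = 25.6 m.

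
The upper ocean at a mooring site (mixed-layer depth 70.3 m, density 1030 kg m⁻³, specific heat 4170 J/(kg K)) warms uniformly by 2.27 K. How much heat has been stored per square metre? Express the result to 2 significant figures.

6.9×10^8

Areal heat capacity C = ρ c_p D = 1030 × 4170 × 70.3 = 3.02×10^8 J m⁻² K⁻¹.
ΔQ = C ΔT = 3.02×10^8 × 2.27 = 6.85×10^8 J/m².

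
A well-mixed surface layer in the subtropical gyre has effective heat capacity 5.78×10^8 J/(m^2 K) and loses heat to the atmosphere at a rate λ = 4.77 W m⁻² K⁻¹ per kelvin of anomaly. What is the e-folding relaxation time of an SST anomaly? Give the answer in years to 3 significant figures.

Areal heat capacity C = 5.78×10^8 J/(m^2 K) (given).
Relaxation time τ = C / λ = 5.78×10^8 / 4.77 = 1.21×10^8 s.
In years: 1.21×10^8 s / (3.156×10^7 s/year) = 3.84 years.

3.84 years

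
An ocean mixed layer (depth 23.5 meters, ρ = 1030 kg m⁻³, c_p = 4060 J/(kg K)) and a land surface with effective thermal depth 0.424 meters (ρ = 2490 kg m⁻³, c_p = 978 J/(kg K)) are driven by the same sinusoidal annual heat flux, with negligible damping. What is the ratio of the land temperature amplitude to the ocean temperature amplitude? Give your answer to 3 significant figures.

95.2

C_ocean = 1030 × 4060 × 23.5 = 9.83×10^7 J/(m²·K).
C_land = 2490 × 978 × 0.424 = 1.03×10^6 J/(m²·K).
Undamped amplitude ∝ 1/C, so A_land/A_ocean = C_ocean/C_land = 95.2.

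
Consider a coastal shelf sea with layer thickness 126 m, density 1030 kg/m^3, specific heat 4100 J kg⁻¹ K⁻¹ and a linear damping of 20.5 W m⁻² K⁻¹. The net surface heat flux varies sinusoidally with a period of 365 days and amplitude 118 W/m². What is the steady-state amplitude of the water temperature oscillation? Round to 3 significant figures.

1.09 K

Areal heat capacity C = ρ c_p D = 1030 × 4100 × 126 = 5.32×10^8 J/(m^2 K).
Angular frequency ω = 2π / T = 2π / 3.15×10^7 s = 1.99×10^-7 s⁻¹.
√((Cω)² + λ²) = √((106)² + 20.5²) = 108 W/(m²·K).
Amplitude A = F₀ / √((Cω)²+λ²) = 118 / 108 = 1.09 K.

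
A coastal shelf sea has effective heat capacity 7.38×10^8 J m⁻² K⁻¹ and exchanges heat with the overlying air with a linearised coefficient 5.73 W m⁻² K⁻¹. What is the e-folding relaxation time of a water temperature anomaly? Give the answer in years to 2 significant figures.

Areal heat capacity C = 7.38×10^8 J m⁻² K⁻¹ (given).
Relaxation time τ = C / λ = 7.38×10^8 / 5.73 = 1.29×10^8 s.
In years: 1.29×10^8 s / (3.156×10^7 s/year) = 4.08 years.

4.1 years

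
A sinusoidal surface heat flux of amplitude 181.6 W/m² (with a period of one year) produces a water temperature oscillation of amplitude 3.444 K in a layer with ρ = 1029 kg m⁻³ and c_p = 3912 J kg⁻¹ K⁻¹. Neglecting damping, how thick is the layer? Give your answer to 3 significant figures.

65.7 m

ω = 2π / 3.15×10^7 s = 1.99×10^-7 s⁻¹.
Required C = F₀ / (A ω) = 181.6 / (3.444 × 1.99×10^-7) = 2.65×10^8 J/(m²·K).
D = C / (ρ c_p) = 2.65×10^8 / (1029 × 3912) = 65.7 m.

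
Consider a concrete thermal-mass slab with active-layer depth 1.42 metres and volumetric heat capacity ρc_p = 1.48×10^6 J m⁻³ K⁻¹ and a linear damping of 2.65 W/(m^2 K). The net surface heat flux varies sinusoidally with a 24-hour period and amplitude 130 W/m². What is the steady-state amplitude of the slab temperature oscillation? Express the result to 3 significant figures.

Areal heat capacity C = ρc_p × D = 1.48×10^6 × 1.42 = 2.10×10^6 J m⁻² K⁻¹.
Angular frequency ω = 2π / T = 2π / 86400 s = 7.27×10^-5 s⁻¹.
√((Cω)² + λ²) = √((153)² + 2.65²) = 153 W/(m²·K).
Amplitude A = F₀ / √((Cω)²+λ²) = 130 / 153 = 0.850 K.

0.850 K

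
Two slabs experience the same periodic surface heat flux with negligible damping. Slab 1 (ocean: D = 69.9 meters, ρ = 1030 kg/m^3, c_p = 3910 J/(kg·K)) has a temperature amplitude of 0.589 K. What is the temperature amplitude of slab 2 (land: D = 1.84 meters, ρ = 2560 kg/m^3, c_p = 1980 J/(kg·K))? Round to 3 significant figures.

C_ocean = 2.82×10^8 J/(m²·K); C_land = 9.33×10^6 J/(m²·K).
A ∝ 1/C ⇒ A_land = A_ocean × C_ocean/C_land = 0.589 × 30.2 = 17.8 K.

17.8 K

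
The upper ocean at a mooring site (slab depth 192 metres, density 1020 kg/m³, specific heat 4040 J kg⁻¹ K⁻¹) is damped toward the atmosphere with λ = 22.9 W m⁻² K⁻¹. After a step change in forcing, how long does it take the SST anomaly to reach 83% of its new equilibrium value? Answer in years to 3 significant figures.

Areal heat capacity C = ρ c_p D = 1020 × 4040 × 192 = 7.91×10^8 J/(m^2 K).
τ = C / λ = 7.91×10^8 / 22.9 = 3.45×10^7 s.
Fraction reached: 1 − e^(−t/τ) = 0.83 ⇒ t = −τ ln(1 − 0.83) = τ × 1.77.
t = 6.12×10^7 s = 1.94 years.

1.94 years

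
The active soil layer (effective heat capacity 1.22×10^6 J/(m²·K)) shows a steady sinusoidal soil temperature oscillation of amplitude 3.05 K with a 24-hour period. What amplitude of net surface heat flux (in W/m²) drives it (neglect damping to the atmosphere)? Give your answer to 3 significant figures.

Areal heat capacity C = 1.22×10^6 J/(m²·K) (given).
ω = 2π / 86400 s = 7.27×10^-5 s⁻¹.
Cω = 1.22×10^6 × 7.27×10^-5 = 88.7 W/(m²·K).
F₀ = A × Cω = 3.05 × 88.7 = 271 W/m².

271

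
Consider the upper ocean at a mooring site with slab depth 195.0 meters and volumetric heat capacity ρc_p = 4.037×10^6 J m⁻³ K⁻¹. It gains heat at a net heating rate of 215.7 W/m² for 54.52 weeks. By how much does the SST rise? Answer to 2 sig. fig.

9.0 K

Areal heat capacity C = ρc_p × D = 4.037×10^6 × 195.0 = 7.87×10^8 J/(m²·K).
Net heat input Q = F Δt = 215.7 × (54.52 weeks × 6.048×10^5 s/week) = 7.11×10^9 J/m².
ΔT = Q / C = 7.11×10^9 / 7.87×10^8 = 9.03 K.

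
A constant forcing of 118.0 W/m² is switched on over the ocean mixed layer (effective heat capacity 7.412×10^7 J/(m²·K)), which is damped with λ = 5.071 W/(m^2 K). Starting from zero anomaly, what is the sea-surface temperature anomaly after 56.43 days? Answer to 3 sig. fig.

6.60 K

Areal heat capacity C = 7.412×10^7 J/(m²·K) (given).
τ = C / λ = 7.41×10^7 / 5.071 = 1.46×10^7 s.
Equilibrium anomaly ΔT_eq = F / λ = 118.0 / 5.071 = 23.3 K.
t = 56.43 days = 4.88×10^6 s, so t/τ = 0.334.
ΔT(t) = ΔT_eq (1 − e^(−t/τ)) = 23.3 × (1 − e^−0.334) = 6.60 K.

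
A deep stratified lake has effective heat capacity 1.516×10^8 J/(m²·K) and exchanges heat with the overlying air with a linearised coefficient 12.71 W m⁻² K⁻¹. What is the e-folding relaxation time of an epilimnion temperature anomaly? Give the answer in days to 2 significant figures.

Areal heat capacity C = 1.516×10^8 J/(m²·K) (given).
Relaxation time τ = C / λ = 1.52×10^8 / 12.71 = 1.19×10^7 s.
In days: 1.19×10^7 s / (86400 s/day) = 138 days.

140 days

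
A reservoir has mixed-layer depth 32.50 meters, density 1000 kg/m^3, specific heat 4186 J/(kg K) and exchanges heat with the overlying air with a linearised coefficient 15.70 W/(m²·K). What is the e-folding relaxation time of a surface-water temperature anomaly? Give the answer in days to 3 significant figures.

Areal heat capacity C = ρ c_p D = 1000 × 4186 × 32.50 = 1.36×10^8 J m⁻² K⁻¹.
Relaxation time τ = C / λ = 1.36×10^8 / 15.70 = 8.67×10^6 s.
In days: 8.67×10^6 s / (86400 s/day) = 100 days.

100 days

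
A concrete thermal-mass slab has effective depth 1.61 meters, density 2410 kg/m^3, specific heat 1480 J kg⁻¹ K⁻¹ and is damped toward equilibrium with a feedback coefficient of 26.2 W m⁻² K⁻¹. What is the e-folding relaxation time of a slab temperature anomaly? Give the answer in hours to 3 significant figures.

60.9 hours

Areal heat capacity C = ρ c_p D = 2410 × 1480 × 1.61 = 5.74×10^6 J/(m^2 K).
Relaxation time τ = C / λ = 5.74×10^6 / 26.2 = 2.19×10^5 s.
In hours: 2.19×10^5 s / (3600 s/hour) = 60.9 hours.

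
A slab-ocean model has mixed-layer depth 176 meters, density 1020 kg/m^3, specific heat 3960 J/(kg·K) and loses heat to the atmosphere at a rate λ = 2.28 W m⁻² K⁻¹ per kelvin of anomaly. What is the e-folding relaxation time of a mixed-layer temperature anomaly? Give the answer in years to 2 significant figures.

9.9 years

Areal heat capacity C = ρ c_p D = 1020 × 3960 × 176 = 7.11×10^8 J m⁻² K⁻¹.
Relaxation time τ = C / λ = 7.11×10^8 / 2.28 = 3.12×10^8 s.
In years: 3.12×10^8 s / (3.156×10^7 s/year) = 9.88 years.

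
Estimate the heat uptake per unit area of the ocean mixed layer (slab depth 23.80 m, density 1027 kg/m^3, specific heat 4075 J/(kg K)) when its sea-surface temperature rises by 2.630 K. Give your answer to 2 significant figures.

2.6×10^8

Areal heat capacity C = ρ c_p D = 1027 × 4075 × 23.80 = 9.96×10^7 J/(m^2 K).
ΔQ = C ΔT = 9.96×10^7 × 2.630 = 2.62×10^8 J/m².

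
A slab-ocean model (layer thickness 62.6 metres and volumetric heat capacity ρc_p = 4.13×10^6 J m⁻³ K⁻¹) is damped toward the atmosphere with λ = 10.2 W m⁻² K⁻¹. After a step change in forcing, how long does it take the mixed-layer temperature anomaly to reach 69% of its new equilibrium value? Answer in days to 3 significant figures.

Areal heat capacity C = ρc_p × D = 4.13×10^6 × 62.6 = 2.59×10^8 J m⁻² K⁻¹.
τ = C / λ = 2.59×10^8 / 10.2 = 2.53×10^7 s.
Fraction reached: 1 − e^(−t/τ) = 0.69 ⇒ t = −τ ln(1 − 0.69) = τ × 1.17.
t = 2.97×10^7 s = 344 days.

344 days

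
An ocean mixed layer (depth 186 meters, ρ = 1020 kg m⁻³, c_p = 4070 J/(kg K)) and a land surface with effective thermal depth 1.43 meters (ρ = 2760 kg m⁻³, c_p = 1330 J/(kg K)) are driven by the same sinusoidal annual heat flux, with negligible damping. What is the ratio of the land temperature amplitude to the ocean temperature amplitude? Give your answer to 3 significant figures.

147

C_ocean = 1020 × 4070 × 186 = 7.72×10^8 J/(m²·K).
C_land = 2760 × 1330 × 1.43 = 5.25×10^6 J/(m²·K).
Undamped amplitude ∝ 1/C, so A_land/A_ocean = C_ocean/C_land = 147.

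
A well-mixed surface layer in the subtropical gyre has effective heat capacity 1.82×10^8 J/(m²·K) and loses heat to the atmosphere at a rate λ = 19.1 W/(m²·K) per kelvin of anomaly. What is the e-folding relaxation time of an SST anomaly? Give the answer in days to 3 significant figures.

Areal heat capacity C = 1.82×10^8 J/(m²·K) (given).
Relaxation time τ = C / λ = 1.82×10^8 / 19.1 = 9.53×10^6 s.
In days: 9.53×10^6 s / (86400 s/day) = 110 days.

110 days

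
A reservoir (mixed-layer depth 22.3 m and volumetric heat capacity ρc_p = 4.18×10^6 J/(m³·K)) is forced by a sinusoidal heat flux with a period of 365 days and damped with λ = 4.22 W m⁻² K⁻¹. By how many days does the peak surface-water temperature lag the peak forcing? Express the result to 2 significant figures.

Areal heat capacity C = ρc_p × D = 4.18×10^6 × 22.3 = 9.32×10^7 J/(m^2 K).
ω = 2π / 3.15×10^7 s = 1.99×10^-7 s⁻¹.
Phase lag φ = arctan(Cω/λ) = arctan(18.6/4.22) = 1.35 rad.
Time lag = φ / ω = 1.35 / 1.99×10^-7 = 6.76×10^6 s = 78.3 days.

78 days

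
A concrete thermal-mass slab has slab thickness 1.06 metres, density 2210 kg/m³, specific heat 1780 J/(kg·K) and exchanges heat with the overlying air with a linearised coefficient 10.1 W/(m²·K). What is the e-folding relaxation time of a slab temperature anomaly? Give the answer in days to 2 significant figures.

Areal heat capacity C = ρ c_p D = 2210 × 1780 × 1.06 = 4.17×10^6 J/(m^2 K).
Relaxation time τ = C / λ = 4.17×10^6 / 10.1 = 4.13×10^5 s.
In days: 4.13×10^5 s / (86400 s/day) = 4.78 days.

4.8 days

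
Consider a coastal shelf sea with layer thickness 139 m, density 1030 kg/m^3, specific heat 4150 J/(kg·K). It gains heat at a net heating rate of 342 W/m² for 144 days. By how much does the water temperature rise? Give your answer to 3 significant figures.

Areal heat capacity C = ρ c_p D = 1030 × 4150 × 139 = 5.94×10^8 J/(m²·K).
Net heat input Q = F Δt = 342 × (144 days × 86400 s/day) = 4.26×10^9 J/m².
ΔT = Q / C = 4.26×10^9 / 5.94×10^8 = 7.16 K.

7.16 K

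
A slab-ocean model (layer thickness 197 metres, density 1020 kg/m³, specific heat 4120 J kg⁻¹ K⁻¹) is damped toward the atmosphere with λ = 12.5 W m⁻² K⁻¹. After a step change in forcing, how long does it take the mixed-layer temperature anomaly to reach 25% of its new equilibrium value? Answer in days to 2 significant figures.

220 days

Areal heat capacity C = ρ c_p D = 1020 × 4120 × 197 = 8.28×10^8 J/(m^2 K).
τ = C / λ = 8.28×10^8 / 12.5 = 6.62×10^7 s.
Fraction reached: 1 − e^(−t/τ) = 0.25 ⇒ t = −τ ln(1 − 0.25) = τ × 0.288.
t = 1.91×10^7 s = 221 days.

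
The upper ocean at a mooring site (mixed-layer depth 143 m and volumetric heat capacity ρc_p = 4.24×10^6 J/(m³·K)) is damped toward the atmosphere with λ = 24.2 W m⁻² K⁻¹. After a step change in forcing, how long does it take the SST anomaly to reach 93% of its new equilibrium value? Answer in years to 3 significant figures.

Areal heat capacity C = ρc_p × D = 4.24×10^6 × 143 = 6.06×10^8 J m⁻² K⁻¹.
τ = C / λ = 6.06×10^8 / 24.2 = 2.51×10^7 s.
Fraction reached: 1 − e^(−t/τ) = 0.93 ⇒ t = −τ ln(1 − 0.93) = τ × 2.66.
t = 6.66×10^7 s = 2.11 years.

2.11 years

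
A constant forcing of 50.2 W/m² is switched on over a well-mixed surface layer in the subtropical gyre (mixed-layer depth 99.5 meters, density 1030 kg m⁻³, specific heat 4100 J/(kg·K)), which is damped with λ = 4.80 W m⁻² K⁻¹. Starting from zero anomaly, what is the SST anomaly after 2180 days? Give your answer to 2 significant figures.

9.2 K

Areal heat capacity C = ρ c_p D = 1030 × 4100 × 99.5 = 4.20×10^8 J/(m²·K).
τ = C / λ = 4.20×10^8 / 4.80 = 8.75×10^7 s.
Equilibrium anomaly ΔT_eq = F / λ = 50.2 / 4.80 = 10.5 K.
t = 2180 days = 1.88×10^8 s, so t/τ = 2.15.
ΔT(t) = ΔT_eq (1 − e^(−t/τ)) = 10.5 × (1 − e^−2.15) = 9.24 K.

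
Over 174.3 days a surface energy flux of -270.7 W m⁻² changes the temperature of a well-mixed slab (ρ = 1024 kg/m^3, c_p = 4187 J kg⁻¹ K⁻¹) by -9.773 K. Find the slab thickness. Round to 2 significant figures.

97 m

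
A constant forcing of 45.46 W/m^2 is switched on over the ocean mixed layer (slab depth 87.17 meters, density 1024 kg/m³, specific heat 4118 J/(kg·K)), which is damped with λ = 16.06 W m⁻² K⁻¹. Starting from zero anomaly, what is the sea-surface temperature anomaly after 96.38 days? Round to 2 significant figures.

0.86 K

Areal heat capacity C = ρ c_p D = 1024 × 4118 × 87.17 = 3.68×10^8 J/(m^2 K).
τ = C / λ = 3.68×10^8 / 16.06 = 2.29×10^7 s.
Equilibrium anomaly ΔT_eq = F / λ = 45.46 / 16.06 = 2.83 K.
t = 96.38 days = 8.33×10^6 s, so t/τ = 0.364.
ΔT(t) = ΔT_eq (1 − e^(−t/τ)) = 2.83 × (1 − e^−0.364) = 0.863 K.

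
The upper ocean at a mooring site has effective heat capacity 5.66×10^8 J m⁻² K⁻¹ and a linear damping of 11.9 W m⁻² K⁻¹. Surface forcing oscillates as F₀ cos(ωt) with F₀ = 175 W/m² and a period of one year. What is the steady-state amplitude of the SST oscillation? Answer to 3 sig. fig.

Areal heat capacity C = 5.66×10^8 J m⁻² K⁻¹ (given).
Angular frequency ω = 2π / T = 2π / 3.15×10^7 s = 1.99×10^-7 s⁻¹.
√((Cω)² + λ²) = √((113)² + 11.9²) = 113 W/(m²·K).
Amplitude A = F₀ / √((Cω)²+λ²) = 175 / 113 = 1.54 K.

1.54 K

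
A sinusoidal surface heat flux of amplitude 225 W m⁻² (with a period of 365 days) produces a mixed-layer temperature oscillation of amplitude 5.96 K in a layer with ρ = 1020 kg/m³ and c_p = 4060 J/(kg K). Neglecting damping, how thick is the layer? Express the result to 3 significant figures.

45.8 m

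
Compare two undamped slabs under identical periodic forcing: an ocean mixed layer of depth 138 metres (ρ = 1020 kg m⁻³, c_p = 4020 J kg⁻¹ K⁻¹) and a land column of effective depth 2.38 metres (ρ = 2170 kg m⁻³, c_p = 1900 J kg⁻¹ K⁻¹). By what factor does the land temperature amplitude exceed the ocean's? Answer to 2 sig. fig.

58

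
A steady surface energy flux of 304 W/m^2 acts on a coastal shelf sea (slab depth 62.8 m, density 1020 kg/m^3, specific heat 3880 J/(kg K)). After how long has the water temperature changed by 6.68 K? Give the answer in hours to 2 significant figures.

1500 hours

Areal heat capacity C = ρ c_p D = 1020 × 3880 × 62.8 = 2.49×10^8 J/(m²·K).
Time required: Δt = C ΔT / F = 2.49×10^8 × 6.68 / 304 = 5.46×10^6 s.
In hours: 5.46×10^6 s / (3600 s/hour) = 1520 hours.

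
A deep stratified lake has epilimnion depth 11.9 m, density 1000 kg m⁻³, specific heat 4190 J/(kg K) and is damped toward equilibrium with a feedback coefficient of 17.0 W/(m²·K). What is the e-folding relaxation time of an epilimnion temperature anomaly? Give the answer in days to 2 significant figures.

34 days

Areal heat capacity C = ρ c_p D = 1000 × 4190 × 11.9 = 4.99×10^7 J/(m^2 K).
Relaxation time τ = C / λ = 4.99×10^7 / 17.0 = 2.93×10^6 s.
In days: 2.93×10^6 s / (86400 s/day) = 33.9 days.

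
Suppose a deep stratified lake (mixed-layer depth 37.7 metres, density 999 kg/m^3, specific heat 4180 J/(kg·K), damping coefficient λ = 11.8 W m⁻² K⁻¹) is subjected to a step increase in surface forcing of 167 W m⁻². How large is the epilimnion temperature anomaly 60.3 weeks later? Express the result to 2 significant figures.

Areal heat capacity C = ρ c_p D = 999 × 4180 × 37.7 = 1.57×10^8 J m⁻² K⁻¹.
τ = C / λ = 1.57×10^8 / 11.8 = 1.33×10^7 s.
Equilibrium anomaly ΔT_eq = F / λ = 167 / 11.8 = 14.2 K.
t = 60.3 weeks = 3.65×10^7 s, so t/τ = 2.73.
ΔT(t) = ΔT_eq (1 − e^(−t/τ)) = 14.2 × (1 − e^−2.73) = 13.2 K.

13 K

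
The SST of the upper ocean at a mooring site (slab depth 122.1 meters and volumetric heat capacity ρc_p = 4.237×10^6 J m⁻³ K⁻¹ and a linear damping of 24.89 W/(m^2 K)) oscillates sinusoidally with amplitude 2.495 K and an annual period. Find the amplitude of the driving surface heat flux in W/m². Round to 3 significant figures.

265

Areal heat capacity C = ρc_p × D = 4.237×10^6 × 122.1 = 5.17×10^8 J m⁻² K⁻¹.
ω = 2π / 3.15×10^7 s = 1.99×10^-7 s⁻¹.
√((Cω)² + λ²) = √((103)² + 24.89²) = 106 W/(m²·K).
F₀ = A × √((Cω)²+λ²) = 2.495 × 106 = 265 W/m².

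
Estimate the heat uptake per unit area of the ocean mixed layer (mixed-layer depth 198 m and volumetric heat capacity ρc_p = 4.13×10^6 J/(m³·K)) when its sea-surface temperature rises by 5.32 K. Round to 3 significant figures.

4.35×10^9

Areal heat capacity C = ρc_p × D = 4.13×10^6 × 198 = 8.18×10^8 J/(m^2 K).
ΔQ = C ΔT = 8.18×10^8 × 5.32 = 4.35×10^9 J/m².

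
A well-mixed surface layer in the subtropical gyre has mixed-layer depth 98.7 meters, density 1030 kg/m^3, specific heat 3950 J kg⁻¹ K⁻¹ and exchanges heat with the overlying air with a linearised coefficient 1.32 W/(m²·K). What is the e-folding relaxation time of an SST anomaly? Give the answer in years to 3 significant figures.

9.64 years

Areal heat capacity C = ρ c_p D = 1030 × 3950 × 98.7 = 4.02×10^8 J/(m²·K).
Relaxation time τ = C / λ = 4.02×10^8 / 1.32 = 3.04×10^8 s.
In years: 3.04×10^8 s / (3.156×10^7 s/year) = 9.64 years.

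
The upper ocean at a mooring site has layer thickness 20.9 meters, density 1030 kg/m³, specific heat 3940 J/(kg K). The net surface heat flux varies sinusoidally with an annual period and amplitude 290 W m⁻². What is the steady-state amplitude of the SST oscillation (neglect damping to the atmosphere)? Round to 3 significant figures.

17.2 K

Areal heat capacity C = ρ c_p D = 1030 × 3940 × 20.9 = 8.48×10^7 J/(m²·K).
Angular frequency ω = 2π / T = 2π / 3.15×10^7 s = 1.99×10^-7 s⁻¹.
Cω = 8.48×10^7 × 1.99×10^-7 = 16.9 W/(m²·K).
Amplitude A = F₀ / (Cω) = 290 / 16.9 = 17.2 K.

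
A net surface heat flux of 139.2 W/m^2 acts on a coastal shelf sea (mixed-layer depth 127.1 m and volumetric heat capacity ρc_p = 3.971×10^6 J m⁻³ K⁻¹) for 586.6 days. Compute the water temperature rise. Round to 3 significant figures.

14.0 K

Areal heat capacity C = ρc_p × D = 3.971×10^6 × 127.1 = 5.05×10^8 J/(m^2 K).
Net heat input Q = F Δt = 139.2 × (586.6 days × 86400 s/day) = 7.05×10^9 J/m².
ΔT = Q / C = 7.05×10^9 / 5.05×10^8 = 14.0 K.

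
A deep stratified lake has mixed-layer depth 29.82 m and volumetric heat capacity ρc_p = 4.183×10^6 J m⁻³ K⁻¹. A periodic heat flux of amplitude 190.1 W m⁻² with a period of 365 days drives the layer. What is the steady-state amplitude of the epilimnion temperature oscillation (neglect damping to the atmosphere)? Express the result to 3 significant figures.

Areal heat capacity C = ρc_p × D = 4.183×10^6 × 29.82 = 1.25×10^8 J m⁻² K⁻¹.
Angular frequency ω = 2π / T = 2π / 3.15×10^7 s = 1.99×10^-7 s⁻¹.
Cω = 1.25×10^8 × 1.99×10^-7 = 24.9 W/(m²·K).
Amplitude A = F₀ / (Cω) = 190.1 / 24.9 = 7.65 K.

7.65 K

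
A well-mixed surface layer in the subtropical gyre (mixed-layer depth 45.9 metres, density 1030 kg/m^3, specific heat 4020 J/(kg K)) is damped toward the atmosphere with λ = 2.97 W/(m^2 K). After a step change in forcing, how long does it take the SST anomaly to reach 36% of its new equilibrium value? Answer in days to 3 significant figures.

331 days

Areal heat capacity C = ρ c_p D = 1030 × 4020 × 45.9 = 1.90×10^8 J/(m²·K).
τ = C / λ = 1.90×10^8 / 2.97 = 6.40×10^7 s.
Fraction reached: 1 − e^(−t/τ) = 0.36 ⇒ t = −τ ln(1 − 0.36) = τ × 0.446.
t = 2.86×10^7 s = 331 days.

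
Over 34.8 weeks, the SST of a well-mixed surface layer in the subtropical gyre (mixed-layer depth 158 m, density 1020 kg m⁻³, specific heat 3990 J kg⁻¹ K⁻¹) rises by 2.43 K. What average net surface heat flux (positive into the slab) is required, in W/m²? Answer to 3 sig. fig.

74.2

Areal heat capacity C = ρ c_p D = 1020 × 3990 × 158 = 6.43×10^8 J/(m^2 K).
Required heat per unit area: Q = C ΔT = 6.43×10^8 × 2.43 = 1.56×10^9 J/m².
Flux F = Q / Δt = 1.56×10^9 / 2.10×10^7 s = 74.2 W/m².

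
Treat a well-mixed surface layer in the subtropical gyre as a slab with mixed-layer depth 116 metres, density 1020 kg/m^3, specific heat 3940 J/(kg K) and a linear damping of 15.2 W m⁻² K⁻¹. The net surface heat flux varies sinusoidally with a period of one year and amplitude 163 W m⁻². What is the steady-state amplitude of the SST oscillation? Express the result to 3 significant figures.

1.73 K

Areal heat capacity C = ρ c_p D = 1020 × 3940 × 116 = 4.66×10^8 J/(m^2 K).
Angular frequency ω = 2π / T = 2π / 3.15×10^7 s = 1.99×10^-7 s⁻¹.
√((Cω)² + λ²) = √((92.9)² + 15.2²) = 94.1 W/(m²·K).
Amplitude A = F₀ / √((Cω)²+λ²) = 163 / 94.1 = 1.73 K.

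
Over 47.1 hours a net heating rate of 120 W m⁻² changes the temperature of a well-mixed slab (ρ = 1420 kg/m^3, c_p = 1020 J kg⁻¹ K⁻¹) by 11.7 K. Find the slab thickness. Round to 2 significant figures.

Heat input Q = F Δt = 120 × 1.70×10^5 s = 2.03×10^7 J/m².
Required areal heat capacity C = Q / ΔT = 1.74×10^6 J/(m²·K).
Depth D = C / (ρ c_p) = 1.74×10^6 / (1420 × 1020) = 1.20 m.

1.2 m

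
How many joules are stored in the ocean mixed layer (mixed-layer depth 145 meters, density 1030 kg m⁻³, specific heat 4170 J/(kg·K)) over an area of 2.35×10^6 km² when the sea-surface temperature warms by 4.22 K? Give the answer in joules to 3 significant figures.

Areal heat capacity C = ρ c_p D = 1030 × 4170 × 145 = 6.23×10^8 J/(m²·K).
Heat per unit area: q = C ΔT = 6.23×10^8 × 4.22 = 2.63×10^9 J/m².
Total heat: Q = q × A = 2.63×10^9 × (2.35×10^6 × 10⁶ m²) = 6.18×10^21 J.

6.18×10^21 J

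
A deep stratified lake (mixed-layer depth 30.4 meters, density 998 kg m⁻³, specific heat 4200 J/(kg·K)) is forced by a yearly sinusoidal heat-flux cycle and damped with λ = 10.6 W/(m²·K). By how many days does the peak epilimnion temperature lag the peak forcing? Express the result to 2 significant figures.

68 days

Areal heat capacity C = ρ c_p D = 998 × 4200 × 30.4 = 1.27×10^8 J/(m²·K).
ω = 2π / 3.15×10^7 s = 1.99×10^-7 s⁻¹.
Phase lag φ = arctan(Cω/λ) = arctan(25.4/10.6) = 1.18 rad.
Time lag = φ / ω = 1.18 / 1.99×10^-7 = 5.90×10^6 s = 68.3 days.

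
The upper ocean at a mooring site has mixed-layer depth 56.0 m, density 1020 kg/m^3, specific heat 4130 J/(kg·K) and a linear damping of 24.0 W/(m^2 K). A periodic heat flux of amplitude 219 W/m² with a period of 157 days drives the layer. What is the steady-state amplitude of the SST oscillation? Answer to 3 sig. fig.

1.96 K

Areal heat capacity C = ρ c_p D = 1020 × 4130 × 56.0 = 2.36×10^8 J/(m^2 K).
Angular frequency ω = 2π / T = 2π / 1.36×10^7 s = 4.63×10^-7 s⁻¹.
√((Cω)² + λ²) = √((109)² + 24.0²) = 112 W/(m²·K).
Amplitude A = F₀ / √((Cω)²+λ²) = 219 / 112 = 1.96 K.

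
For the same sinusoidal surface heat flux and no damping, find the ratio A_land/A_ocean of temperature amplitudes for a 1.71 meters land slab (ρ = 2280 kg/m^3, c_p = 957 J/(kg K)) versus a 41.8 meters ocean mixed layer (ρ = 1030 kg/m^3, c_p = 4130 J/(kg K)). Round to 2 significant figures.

48

C_ocean = 1030 × 4130 × 41.8 = 1.78×10^8 J/(m²·K).
C_land = 2280 × 957 × 1.71 = 3.73×10^6 J/(m²·K).
Undamped amplitude ∝ 1/C, so A_land/A_ocean = C_ocean/C_land = 47.7.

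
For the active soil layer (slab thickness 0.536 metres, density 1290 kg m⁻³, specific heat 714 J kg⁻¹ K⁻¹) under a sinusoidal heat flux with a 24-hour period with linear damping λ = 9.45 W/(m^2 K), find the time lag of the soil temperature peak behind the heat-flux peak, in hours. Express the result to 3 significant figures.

Areal heat capacity C = ρ c_p D = 1290 × 714 × 0.536 = 4.94×10^5 J/(m^2 K).
ω = 2π / 86400 s = 7.27×10^-5 s⁻¹.
Phase lag φ = arctan(Cω/λ) = arctan(35.9/9.45) = 1.31 rad.
Time lag = φ / ω = 1.31 / 7.27×10^-5 = 18100 s = 5.02 hours.

5.02 hours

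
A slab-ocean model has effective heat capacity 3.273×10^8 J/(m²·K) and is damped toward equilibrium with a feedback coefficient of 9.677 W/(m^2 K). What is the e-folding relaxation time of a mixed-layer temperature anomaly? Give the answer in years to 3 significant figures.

Areal heat capacity C = 3.273×10^8 J/(m²·K) (given).
Relaxation time τ = C / λ = 3.27×10^8 / 9.677 = 3.38×10^7 s.
In years: 3.38×10^7 s / (3.156×10^7 s/year) = 1.07 years.

1.07 years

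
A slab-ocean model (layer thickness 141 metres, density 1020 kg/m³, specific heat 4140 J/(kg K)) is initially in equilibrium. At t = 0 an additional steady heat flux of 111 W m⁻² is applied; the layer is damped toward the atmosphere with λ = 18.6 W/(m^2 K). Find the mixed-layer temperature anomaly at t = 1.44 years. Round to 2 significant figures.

Areal heat capacity C = ρ c_p D = 1020 × 4140 × 141 = 5.95×10^8 J/(m^2 K).
τ = C / λ = 5.95×10^8 / 18.6 = 3.20×10^7 s.
Equilibrium anomaly ΔT_eq = F / λ = 111 / 18.6 = 5.97 K.
t = 1.44 years = 4.54×10^7 s, so t/τ = 1.42.
ΔT(t) = ΔT_eq (1 − e^(−t/τ)) = 5.97 × (1 − e^−1.42) = 4.52 K.

4.5 K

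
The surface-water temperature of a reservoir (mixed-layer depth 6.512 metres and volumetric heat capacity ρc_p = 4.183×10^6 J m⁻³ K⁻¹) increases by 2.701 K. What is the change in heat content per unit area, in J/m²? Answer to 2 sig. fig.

7.4×10^7

Areal heat capacity C = ρc_p × D = 4.183×10^6 × 6.512 = 2.72×10^7 J/(m²·K).
ΔQ = C ΔT = 2.72×10^7 × 2.701 = 7.36×10^7 J/m².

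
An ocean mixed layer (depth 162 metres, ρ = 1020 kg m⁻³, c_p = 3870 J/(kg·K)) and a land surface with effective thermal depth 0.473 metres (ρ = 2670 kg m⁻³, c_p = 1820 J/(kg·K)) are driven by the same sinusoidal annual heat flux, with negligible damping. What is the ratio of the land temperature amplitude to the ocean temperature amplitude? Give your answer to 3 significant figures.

278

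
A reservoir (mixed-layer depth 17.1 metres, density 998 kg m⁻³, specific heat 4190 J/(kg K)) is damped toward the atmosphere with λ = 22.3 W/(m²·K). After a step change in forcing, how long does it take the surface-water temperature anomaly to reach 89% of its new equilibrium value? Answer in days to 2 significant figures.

Areal heat capacity C = ρ c_p D = 998 × 4190 × 17.1 = 7.15×10^7 J/(m^2 K).
τ = C / λ = 7.15×10^7 / 22.3 = 3.21×10^6 s.
Fraction reached: 1 − e^(−t/τ) = 0.89 ⇒ t = −τ ln(1 − 0.89) = τ × 2.21.
t = 7.08×10^6 s = 81.9 days.

82 days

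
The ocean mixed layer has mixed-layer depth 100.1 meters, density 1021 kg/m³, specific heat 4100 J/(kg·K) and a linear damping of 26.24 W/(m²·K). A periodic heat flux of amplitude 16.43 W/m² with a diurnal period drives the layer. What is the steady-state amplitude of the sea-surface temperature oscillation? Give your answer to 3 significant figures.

5.39×10^-4 K

Areal heat capacity C = ρ c_p D = 1021 × 4100 × 100.1 = 4.19×10^8 J/(m^2 K).
Angular frequency ω = 2π / T = 2π / 86400 s = 7.27×10^-5 s⁻¹.
√((Cω)² + λ²) = √((30500)² + 26.24²) = 30500 W/(m²·K).
Amplitude A = F₀ / √((Cω)²+λ²) = 16.43 / 30500 = 5.39×10^-4 K.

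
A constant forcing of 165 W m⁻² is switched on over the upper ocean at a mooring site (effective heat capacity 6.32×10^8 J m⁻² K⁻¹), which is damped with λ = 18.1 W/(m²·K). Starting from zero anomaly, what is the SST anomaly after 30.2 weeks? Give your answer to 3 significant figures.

Areal heat capacity C = 6.32×10^8 J m⁻² K⁻¹ (given).
τ = C / λ = 6.32×10^8 / 18.1 = 3.49×10^7 s.
Equilibrium anomaly ΔT_eq = F / λ = 165 / 18.1 = 9.12 K.
t = 30.2 weeks = 1.83×10^7 s, so t/τ = 0.523.
ΔT(t) = ΔT_eq (1 − e^(−t/τ)) = 9.12 × (1 − e^−0.523) = 3.71 K.

3.71 K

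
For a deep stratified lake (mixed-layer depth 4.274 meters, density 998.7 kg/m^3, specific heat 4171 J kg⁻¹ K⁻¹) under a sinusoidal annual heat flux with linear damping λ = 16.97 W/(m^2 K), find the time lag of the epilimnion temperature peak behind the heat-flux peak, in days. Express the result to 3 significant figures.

12.0 days

Areal heat capacity C = ρ c_p D = 998.7 × 4171 × 4.274 = 1.78×10^7 J/(m²·K).
ω = 2π / 3.15×10^7 s = 1.99×10^-7 s⁻¹.
Phase lag φ = arctan(Cω/λ) = arctan(3.55/16.97) = 0.206 rad.
Time lag = φ / ω = 0.206 / 1.99×10^-7 = 1.03×10^6 s = 12.0 days.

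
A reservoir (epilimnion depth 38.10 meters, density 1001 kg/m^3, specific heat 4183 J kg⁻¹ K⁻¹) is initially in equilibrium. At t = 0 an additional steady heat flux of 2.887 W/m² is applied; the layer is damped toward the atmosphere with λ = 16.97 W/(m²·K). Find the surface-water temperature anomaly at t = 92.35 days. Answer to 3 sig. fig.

Areal heat capacity C = ρ c_p D = 1001 × 4183 × 38.10 = 1.60×10^8 J/(m²·K).
τ = C / λ = 1.60×10^8 / 16.97 = 9.40×10^6 s.
Equilibrium anomaly ΔT_eq = F / λ = 2.887 / 16.97 = 0.170 K.
t = 92.35 days = 7.98×10^6 s, so t/τ = 0.849.
ΔT(t) = ΔT_eq (1 − e^(−t/τ)) = 0.170 × (1 − e^−0.849) = 0.0973 K.

0.0973 K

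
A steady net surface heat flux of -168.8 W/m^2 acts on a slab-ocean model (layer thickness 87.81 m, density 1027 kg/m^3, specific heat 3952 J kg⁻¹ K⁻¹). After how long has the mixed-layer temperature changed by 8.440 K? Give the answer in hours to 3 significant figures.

4950 hours

Areal heat capacity C = ρ c_p D = 1027 × 3952 × 87.81 = 3.56×10^8 J/(m²·K).
Time required: Δt = C ΔT / F = 3.56×10^8 × -8.440 / -168.8 = 1.78×10^7 s.
In hours: 1.78×10^7 s / (3600 s/hour) = 4950 hours.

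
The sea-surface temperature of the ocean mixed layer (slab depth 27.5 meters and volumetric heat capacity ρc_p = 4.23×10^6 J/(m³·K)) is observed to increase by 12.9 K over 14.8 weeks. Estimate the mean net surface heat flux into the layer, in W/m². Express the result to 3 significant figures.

168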